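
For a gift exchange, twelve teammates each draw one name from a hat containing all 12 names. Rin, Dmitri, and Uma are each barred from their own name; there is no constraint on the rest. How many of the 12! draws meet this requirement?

369774720

Inclusion-exclusion on the 3 forbidden self-matches:
Σ_{j=0}^{3} (-1)^j C(3,j)(12-j)!
= C(3,0)·12! - C(3,1)·11! + C(3,2)·10! - C(3,3)·9!
= 479001600 - 119750400 + 10886400 - 362880
= 369774720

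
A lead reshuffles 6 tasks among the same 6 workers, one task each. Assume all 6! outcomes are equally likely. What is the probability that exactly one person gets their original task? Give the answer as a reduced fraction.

Favorable outcomes: C(6,1)·!5 = 6·44 = 264.
Total outcomes: 6! = 720.
Probability = 264/720 = 11/30.

11/30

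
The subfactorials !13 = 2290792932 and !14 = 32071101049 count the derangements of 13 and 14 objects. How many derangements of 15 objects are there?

481066515734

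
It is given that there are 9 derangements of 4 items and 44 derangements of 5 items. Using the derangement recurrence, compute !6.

!6 = (6-1)·(!5 + !4) = 5·(44 + 9) = 5·53 = 265.

265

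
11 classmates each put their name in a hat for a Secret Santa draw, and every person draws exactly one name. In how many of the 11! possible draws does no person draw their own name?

The subfactorial !11 = [11!/e] (nearest integer).
11! = 39916800, and 39916800/e ≈ 14684570.08, so !11 = 14684570.

14684570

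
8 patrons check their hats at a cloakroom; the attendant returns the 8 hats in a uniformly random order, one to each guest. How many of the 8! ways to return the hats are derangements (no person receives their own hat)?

14833

!8 = 8! · Σ_{k=0}^{8} (-1)^k/k!
= 8! - 8!/1! + 8!/2! - 8!/3! + 8!/4! - 8!/5! + 8!/6! - 8!/7! + 8!/8!
= 40320 - 40320 + 20160 - 6720 + 1680 - 336 + 56 - 8 + 1
= 14833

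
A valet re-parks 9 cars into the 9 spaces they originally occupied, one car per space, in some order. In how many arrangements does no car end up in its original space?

The number of derangements of 9 is !9 = Σ_{k=0}^{9} (-1)^k·9!/k!
= 9! - 9!/1! + 9!/2! - 9!/3! + 9!/4! - 9!/5! + 9!/6! - 9!/7! + 9!/8! - 9!/9!
= 362880 - 362880 + 181440 - 60480 + 15120 - 3024 + 504 - 72 + 9 - 1
= 133496

133496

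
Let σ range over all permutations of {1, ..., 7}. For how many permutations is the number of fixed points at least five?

22

Sum C(7,i)·!(7-i) for i = 5..7:
  i=5: C(7,5)·!2 = 21·1 = 21
  i=6: C(7,6)·!1 = 7·0 = 0
  i=7: C(7,7)·!0 = 1·1 = 1
Total = 22.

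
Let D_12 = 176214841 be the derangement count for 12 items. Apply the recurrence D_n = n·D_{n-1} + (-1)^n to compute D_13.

D_13 = 13·176214841 - 1 = 2290792932.

2290792932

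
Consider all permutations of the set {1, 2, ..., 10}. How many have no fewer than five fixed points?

13264

Sum C(10,i)·!(10-i) for i = 5..10:
  i=5: C(10,5)·!5 = 252·44 = 11088
  i=6: C(10,6)·!4 = 210·9 = 1890
  i=7: C(10,7)·!3 = 120·2 = 240
  i=8: C(10,8)·!2 = 45·1 = 45
  i=9: C(10,9)·!1 = 10·0 = 0
  i=10: C(10,10)·!0 = 1·1 = 1
Total = 13264.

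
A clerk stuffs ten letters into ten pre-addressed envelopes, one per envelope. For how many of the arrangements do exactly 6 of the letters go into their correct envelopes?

1890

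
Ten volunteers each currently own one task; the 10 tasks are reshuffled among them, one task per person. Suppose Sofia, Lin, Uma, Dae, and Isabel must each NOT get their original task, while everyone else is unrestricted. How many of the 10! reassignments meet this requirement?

2170680

Let A_j be the event that the j-th constrained one is fixed. By inclusion-exclusion over the 5 events:
Σ_{j=0}^{5} (-1)^j C(5,j)(10-j)!
= C(5,0)·10! - C(5,1)·9! + C(5,2)·8! - C(5,3)·7! + C(5,4)·6! - C(5,5)·5!
= 3628800 - 1814400 + 403200 - 50400 + 3600 - 120
= 2170680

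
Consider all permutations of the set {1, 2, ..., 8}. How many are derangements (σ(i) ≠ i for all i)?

Use !n = (n-1)(!(n-1) + !(n-2)).
!8 = 7·(1854 + 265) = 7·2119 = 14833

14833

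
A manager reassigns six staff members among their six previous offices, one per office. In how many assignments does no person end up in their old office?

265

Recurrence: !6 = 5·(!5 + !4).
!6 = 5·(44 + 9) = 5·53 = 265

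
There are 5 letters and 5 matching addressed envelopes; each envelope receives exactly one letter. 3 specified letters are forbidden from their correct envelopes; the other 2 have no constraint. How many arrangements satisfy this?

64

Inclusion-exclusion on the 3 forbidden self-matches:
Σ_{j=0}^{3} (-1)^j C(3,j)(5-j)!
= C(3,0)·5! - C(3,1)·4! + C(3,2)·3! - C(3,3)·2!
= 120 - 72 + 18 - 2
= 64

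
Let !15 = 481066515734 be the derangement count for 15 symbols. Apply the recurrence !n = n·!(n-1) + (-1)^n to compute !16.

7697064251745

!16 = 16·481066515734 + 1 = 7697064251745.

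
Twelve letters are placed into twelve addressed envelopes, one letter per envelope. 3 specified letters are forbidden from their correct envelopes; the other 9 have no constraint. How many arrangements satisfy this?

Inclusion-exclusion on the 3 forbidden self-matches:
Σ_{j=0}^{3} (-1)^j C(3,j)(12-j)!
= C(3,0)·12! - C(3,1)·11! + C(3,2)·10! - C(3,3)·9!
= 479001600 - 119750400 + 10886400 - 362880
= 369774720

369774720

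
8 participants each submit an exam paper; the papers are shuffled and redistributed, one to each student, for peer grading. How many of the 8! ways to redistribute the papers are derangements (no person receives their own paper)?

14833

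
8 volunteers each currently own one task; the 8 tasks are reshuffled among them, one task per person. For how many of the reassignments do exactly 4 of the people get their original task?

Pick the 4 fixed positions: C(8,4) = 70 ways.
The other 4 form a derangement: !4 = 9.
Total: 70 × 9 = 630.

630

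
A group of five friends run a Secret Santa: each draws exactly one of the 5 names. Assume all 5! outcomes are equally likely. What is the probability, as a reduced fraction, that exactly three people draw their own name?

1/12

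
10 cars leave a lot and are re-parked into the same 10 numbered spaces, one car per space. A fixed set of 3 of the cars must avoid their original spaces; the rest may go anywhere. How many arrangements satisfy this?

2656080

Let A_j be the event that the j-th constrained one is fixed. By inclusion-exclusion over the 3 events:
Σ_{j=0}^{3} (-1)^j C(3,j)(10-j)!
= C(3,0)·10! - C(3,1)·9! + C(3,2)·8! - C(3,3)·7!
= 3628800 - 1088640 + 120960 - 5040
= 2656080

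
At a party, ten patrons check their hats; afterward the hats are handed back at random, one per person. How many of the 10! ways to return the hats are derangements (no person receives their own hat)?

1334961

Recurrence: !10 = 10·!9 + (-1)^10.
!10 = 10·133496 + 1 = 1334961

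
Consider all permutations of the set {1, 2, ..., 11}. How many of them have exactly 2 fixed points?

7342280

Pick the 2 fixed positions: C(11,2) = 55 ways.
The remaining 9 must be deranged: !9 = 133496.
Total: 55 × 133496 = 7342280.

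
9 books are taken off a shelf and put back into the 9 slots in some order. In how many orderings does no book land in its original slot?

The subfactorial !9 = [9!/e] (nearest integer).
9! = 362880, and 362880/e ≈ 133496.09, so !9 = 133496.

133496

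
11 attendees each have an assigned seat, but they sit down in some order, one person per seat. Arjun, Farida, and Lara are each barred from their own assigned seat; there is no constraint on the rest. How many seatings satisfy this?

30078720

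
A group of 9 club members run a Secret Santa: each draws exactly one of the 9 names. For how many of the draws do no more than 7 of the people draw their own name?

Sum C(9,i)·!(9-i) for i = 0..7:
  i=0: C(9,0)·!9 = 1·133496 = 133496
  i=1: C(9,1)·!8 = 9·14833 = 133497
  i=2: C(9,2)·!7 = 36·1854 = 66744
  i=3: C(9,3)·!6 = 84·265 = 22260
  i=4: C(9,4)·!5 = 126·44 = 5544
  i=5: C(9,5)·!4 = 126·9 = 1134
  i=6: C(9,6)·!3 = 84·2 = 168
  i=7: C(9,7)·!2 = 36·1 = 36
Total = 362879.

362879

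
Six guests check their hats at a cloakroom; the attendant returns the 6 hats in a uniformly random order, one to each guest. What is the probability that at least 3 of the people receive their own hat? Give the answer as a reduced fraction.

7/90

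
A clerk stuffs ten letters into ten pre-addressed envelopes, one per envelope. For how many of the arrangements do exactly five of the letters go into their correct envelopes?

11088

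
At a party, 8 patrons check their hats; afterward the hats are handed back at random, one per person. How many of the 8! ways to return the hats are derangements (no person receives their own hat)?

!8 is the nearest integer to 8!/e.
8! = 40320, and 40320/e ≈ 14832.90, so !8 = 14833.

14833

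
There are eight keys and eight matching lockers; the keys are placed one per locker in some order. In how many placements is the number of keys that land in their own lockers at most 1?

29665

Sum C(8,i)·!(8-i) for i = 0..1:
  i=0: C(8,0)·!8 = 1·14833 = 14833
  i=1: C(8,1)·!7 = 8·1854 = 14832
Total = 29665.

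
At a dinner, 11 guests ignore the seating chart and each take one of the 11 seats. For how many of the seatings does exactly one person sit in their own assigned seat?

14684571

Pick the single fixed position: C(11,1) = 11 ways.
The other 10 form a derangement: !10 = 1334961.
Total: 11 × 1334961 = 14684571.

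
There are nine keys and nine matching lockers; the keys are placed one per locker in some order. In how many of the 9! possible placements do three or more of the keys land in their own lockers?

29143

Sum C(9,i)·!(9-i) for i = 3..9:
  i=3: C(9,3)·!6 = 84·265 = 22260
  i=4: C(9,4)·!5 = 126·44 = 5544
  i=5: C(9,5)·!4 = 126·9 = 1134
  i=6: C(9,6)·!3 = 84·2 = 168
  i=7: C(9,7)·!2 = 36·1 = 36
  i=8: C(9,8)·!1 = 9·0 = 0
  i=9: C(9,9)·!0 = 1·1 = 1
Total = 29143.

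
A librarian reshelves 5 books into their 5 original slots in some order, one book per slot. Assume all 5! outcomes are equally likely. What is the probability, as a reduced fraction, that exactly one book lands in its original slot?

3/8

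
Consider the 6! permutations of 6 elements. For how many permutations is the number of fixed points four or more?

16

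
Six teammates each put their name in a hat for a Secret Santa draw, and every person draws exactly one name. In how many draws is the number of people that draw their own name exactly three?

Choose which 3 of the 6 are fixed: C(6,3) = 20.
The other 3 form a derangement: !3 = 2.
Total: 20 × 2 = 40.

40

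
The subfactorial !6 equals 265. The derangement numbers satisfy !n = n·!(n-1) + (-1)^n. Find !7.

1854

!7 = 7·265 - 1 = 1854.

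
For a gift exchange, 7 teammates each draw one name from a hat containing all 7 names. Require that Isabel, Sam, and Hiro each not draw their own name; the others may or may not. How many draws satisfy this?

3216

Inclusion-exclusion on the 3 forbidden self-matches:
Σ_{j=0}^{3} (-1)^j C(3,j)(7-j)!
= C(3,0)·7! - C(3,1)·6! + C(3,2)·5! - C(3,3)·4!
= 5040 - 2160 + 360 - 24
= 3216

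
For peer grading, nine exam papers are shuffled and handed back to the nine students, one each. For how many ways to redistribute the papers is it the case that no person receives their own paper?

133496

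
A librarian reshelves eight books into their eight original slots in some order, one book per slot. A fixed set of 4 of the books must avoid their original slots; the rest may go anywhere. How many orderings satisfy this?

24024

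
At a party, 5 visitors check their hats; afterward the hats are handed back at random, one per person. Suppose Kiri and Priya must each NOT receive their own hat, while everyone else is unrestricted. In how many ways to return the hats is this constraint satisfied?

78

Let A_j be the event that the j-th constrained one is fixed. By inclusion-exclusion over the 2 events:
Σ_{j=0}^{2} (-1)^j C(2,j)(5-j)!
= C(2,0)·5! - C(2,1)·4! + C(2,2)·3!
= 120 - 48 + 6
= 78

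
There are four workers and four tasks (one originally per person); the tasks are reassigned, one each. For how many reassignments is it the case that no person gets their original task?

9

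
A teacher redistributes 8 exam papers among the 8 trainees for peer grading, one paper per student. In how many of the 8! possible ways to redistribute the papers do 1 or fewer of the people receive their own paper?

29665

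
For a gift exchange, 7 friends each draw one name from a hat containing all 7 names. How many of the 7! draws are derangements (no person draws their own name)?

The subfactorial !7 = [7!/e] (nearest integer).
7! = 5040, and 5040/e ≈ 1854.11, so !7 = 1854.

1854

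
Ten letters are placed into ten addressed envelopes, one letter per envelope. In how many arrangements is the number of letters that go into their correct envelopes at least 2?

958879

Sum C(10,i)·!(10-i) for i = 2..10:
  i=2: C(10,2)·!8 = 45·14833 = 667485
  i=3: C(10,3)·!7 = 120·1854 = 222480
  i=4: C(10,4)·!6 = 210·265 = 55650
  i=5: C(10,5)·!5 = 252·44 = 11088
  i=6: C(10,6)·!4 = 210·9 = 1890
  i=7: C(10,7)·!3 = 120·2 = 240
  i=8: C(10,8)·!2 = 45·1 = 45
  i=9: C(10,9)·!1 = 10·0 = 0
  i=10: C(10,10)·!0 = 1·1 = 1
Total = 958879.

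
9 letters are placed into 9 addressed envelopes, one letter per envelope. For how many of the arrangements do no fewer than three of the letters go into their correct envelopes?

Sum C(9,i)·!(9-i) for i = 3..9:
  i=3: C(9,3)·!6 = 84·265 = 22260
  i=4: C(9,4)·!5 = 126·44 = 5544
  i=5: C(9,5)·!4 = 126·9 = 1134
  i=6: C(9,6)·!3 = 84·2 = 168
  i=7: C(9,7)·!2 = 36·1 = 36
  i=8: C(9,8)·!1 = 9·0 = 0
  i=9: C(9,9)·!0 = 1·1 = 1
Total = 29143.

29143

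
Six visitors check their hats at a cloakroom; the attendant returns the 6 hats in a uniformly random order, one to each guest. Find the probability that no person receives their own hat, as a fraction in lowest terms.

53/144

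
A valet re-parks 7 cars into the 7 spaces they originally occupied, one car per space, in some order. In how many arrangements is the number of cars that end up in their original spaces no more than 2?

# with exactly i fixed is C(7,i)·!(7-i); sum over i=0..2:
  i=0: C(7,0)·!7 = 1·1854 = 1854
  i=1: C(7,1)·!6 = 7·265 = 1855
  i=2: C(7,2)·!5 = 21·44 = 924
Total = 4633.

4633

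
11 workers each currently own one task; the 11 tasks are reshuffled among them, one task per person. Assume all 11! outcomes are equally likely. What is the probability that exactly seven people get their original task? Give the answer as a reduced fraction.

Favorable outcomes: C(11,7)·!4 = 330·9 = 2970.
Total outcomes: 11! = 39916800.
Probability = 2970/39916800 = 1/13440.

1/13440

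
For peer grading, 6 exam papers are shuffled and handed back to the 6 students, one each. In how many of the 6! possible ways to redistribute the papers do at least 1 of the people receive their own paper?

455

Sum C(6,i)·!(6-i) for i = 1..6:
  i=1: C(6,1)·!5 = 6·44 = 264
  i=2: C(6,2)·!4 = 15·9 = 135
  i=3: C(6,3)·!3 = 20·2 = 40
  i=4: C(6,4)·!2 = 15·1 = 15
  i=5: C(6,5)·!1 = 6·0 = 0
  i=6: C(6,6)·!0 = 1·1 = 1
Total = 455.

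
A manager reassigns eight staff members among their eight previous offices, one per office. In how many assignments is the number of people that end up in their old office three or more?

3235

# with exactly i fixed is C(8,i)·!(8-i); sum over i=3..8:
  i=3: C(8,3)·!5 = 56·44 = 2464
  i=4: C(8,4)·!4 = 70·9 = 630
  i=5: C(8,5)·!3 = 56·2 = 112
  i=6: C(8,6)·!2 = 28·1 = 28
  i=7: C(8,7)·!1 = 8·0 = 0
  i=8: C(8,8)·!0 = 1·1 = 1
Total = 3235.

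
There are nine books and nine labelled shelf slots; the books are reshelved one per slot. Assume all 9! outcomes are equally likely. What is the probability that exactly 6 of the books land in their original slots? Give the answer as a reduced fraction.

1/2160

Favorable outcomes: C(9,6)·!3 = 84·2 = 168.
Total outcomes: 9! = 362880.
Probability = 168/362880 = 1/2160.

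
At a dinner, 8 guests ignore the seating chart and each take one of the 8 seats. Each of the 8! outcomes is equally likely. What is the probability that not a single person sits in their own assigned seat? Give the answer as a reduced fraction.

Favorable outcomes: !8 = 14833.
Total outcomes: 8! = 40320.
Probability = 14833/40320 = 2119/5760.

2119/5760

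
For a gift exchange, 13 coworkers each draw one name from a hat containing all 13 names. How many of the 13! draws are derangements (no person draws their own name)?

2290792932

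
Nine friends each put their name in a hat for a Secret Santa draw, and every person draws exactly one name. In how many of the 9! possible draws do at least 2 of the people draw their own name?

95887

# with exactly i fixed is C(9,i)·!(9-i); sum over i=2..9:
  i=2: C(9,2)·!7 = 36·1854 = 66744
  i=3: C(9,3)·!6 = 84·265 = 22260
  i=4: C(9,4)·!5 = 126·44 = 5544
  i=5: C(9,5)·!4 = 126·9 = 1134
  i=6: C(9,6)·!3 = 84·2 = 168
  i=7: C(9,7)·!2 = 36·1 = 36
  i=8: C(9,8)·!1 = 9·0 = 0
  i=9: C(9,9)·!0 = 1·1 = 1
Total = 95887.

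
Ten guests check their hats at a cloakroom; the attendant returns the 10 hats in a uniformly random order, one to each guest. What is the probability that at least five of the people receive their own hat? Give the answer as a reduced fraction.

Favorable outcomes: Σ_{i≥5} C(10,i)·!(10-i) = 252·44 + 210·9 + 120·2 + 45·1 + 10·0 + 1·1 = 13264.
Total outcomes: 10! = 3628800.
Probability = 13264/3628800 = 829/226800.

829/226800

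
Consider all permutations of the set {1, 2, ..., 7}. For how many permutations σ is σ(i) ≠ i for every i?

1854

By inclusion-exclusion, !7 = Σ (-1)^k · 7!/k! for k=0..7
= 7! - 7!/1! + 7!/2! - 7!/3! + 7!/4! - 7!/5! + 7!/6! - 7!/7!
= 5040 - 5040 + 2520 - 840 + 210 - 42 + 7 - 1
= 1854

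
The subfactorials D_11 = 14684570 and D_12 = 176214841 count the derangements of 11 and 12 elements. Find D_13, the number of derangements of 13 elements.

2290792932

D_13 = (13-1)·(D_12 + D_11) = 12·(176214841 + 14684570) = 12·190899411 = 2290792932.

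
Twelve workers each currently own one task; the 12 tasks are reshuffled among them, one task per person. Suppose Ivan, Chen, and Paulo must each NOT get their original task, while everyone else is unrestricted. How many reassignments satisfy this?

Inclusion-exclusion on the 3 forbidden self-matches:
Σ_{j=0}^{3} (-1)^j C(3,j)(12-j)!
= C(3,0)·12! - C(3,1)·11! + C(3,2)·10! - C(3,3)·9!
= 479001600 - 119750400 + 10886400 - 362880
= 369774720

369774720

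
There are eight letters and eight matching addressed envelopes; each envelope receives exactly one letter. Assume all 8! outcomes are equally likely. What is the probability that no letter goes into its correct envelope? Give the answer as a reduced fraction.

Favorable outcomes: !8 = 14833.
Total outcomes: 8! = 40320.
Probability = 14833/40320 = 2119/5760.

2119/5760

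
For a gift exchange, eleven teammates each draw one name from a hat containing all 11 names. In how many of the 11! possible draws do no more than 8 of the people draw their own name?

39916744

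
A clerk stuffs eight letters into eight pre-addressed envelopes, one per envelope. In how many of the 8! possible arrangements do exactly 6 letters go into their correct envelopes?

Choose which 6 of the 8 are fixed: C(8,6) = 28.
The other 2 form a derangement: !2 = 1.
Total: 28 × 1 = 28.

28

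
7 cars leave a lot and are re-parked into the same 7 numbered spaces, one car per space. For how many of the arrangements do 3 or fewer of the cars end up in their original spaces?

4948

Sum C(7,i)·!(7-i) for i = 0..3:
  i=0: C(7,0)·!7 = 1·1854 = 1854
  i=1: C(7,1)·!6 = 7·265 = 1855
  i=2: C(7,2)·!5 = 21·44 = 924
  i=3: C(7,3)·!4 = 35·9 = 315
Total = 4948.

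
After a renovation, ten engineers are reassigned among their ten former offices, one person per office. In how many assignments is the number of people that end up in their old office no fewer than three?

291394

# with exactly i fixed is C(10,i)·!(10-i); sum over i=3..10:
  i=3: C(10,3)·!7 = 120·1854 = 222480
  i=4: C(10,4)·!6 = 210·265 = 55650
  i=5: C(10,5)·!5 = 252·44 = 11088
  i=6: C(10,6)·!4 = 210·9 = 1890
  i=7: C(10,7)·!3 = 120·2 = 240
  i=8: C(10,8)·!2 = 45·1 = 45
  i=9: C(10,9)·!1 = 10·0 = 0
  i=10: C(10,10)·!0 = 1·1 = 1
Total = 291394.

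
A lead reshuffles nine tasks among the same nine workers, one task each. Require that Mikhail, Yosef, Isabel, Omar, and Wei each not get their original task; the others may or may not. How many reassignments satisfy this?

205056

Inclusion-exclusion on the 5 forbidden self-matches:
Σ_{j=0}^{5} (-1)^j C(5,j)(9-j)!
= C(5,0)·9! - C(5,1)·8! + C(5,2)·7! - C(5,3)·6! + C(5,4)·5! - C(5,5)·4!
= 362880 - 201600 + 50400 - 7200 + 600 - 24
= 205056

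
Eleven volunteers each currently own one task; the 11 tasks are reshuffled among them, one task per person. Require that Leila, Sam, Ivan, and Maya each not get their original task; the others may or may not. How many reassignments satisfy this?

27422640

Inclusion-exclusion on the 4 forbidden self-matches:
Σ_{j=0}^{4} (-1)^j C(4,j)(11-j)!
= C(4,0)·11! - C(4,1)·10! + C(4,2)·9! - C(4,3)·8! + C(4,4)·7!
= 39916800 - 14515200 + 2177280 - 161280 + 5040
= 27422640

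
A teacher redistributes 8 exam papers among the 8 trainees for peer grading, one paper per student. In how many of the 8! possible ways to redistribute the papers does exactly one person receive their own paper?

14832

Choose which one of the 8 is fixed: C(8,1) = 8.
The remaining 7 must be deranged: !7 = 1854.
Total: 8 × 1854 = 14832.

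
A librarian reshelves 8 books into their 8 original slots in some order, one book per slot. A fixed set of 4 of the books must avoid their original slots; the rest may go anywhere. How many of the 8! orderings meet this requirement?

24024

Inclusion-exclusion on the 4 forbidden self-matches:
Σ_{j=0}^{4} (-1)^j C(4,j)(8-j)!
= C(4,0)·8! - C(4,1)·7! + C(4,2)·6! - C(4,3)·5! + C(4,4)·4!
= 40320 - 20160 + 4320 - 480 + 24
= 24024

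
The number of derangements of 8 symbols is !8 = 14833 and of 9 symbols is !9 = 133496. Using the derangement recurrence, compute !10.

1334961

!10 = (10-1)·(!9 + !8) = 9·(133496 + 14833) = 9·148329 = 1334961.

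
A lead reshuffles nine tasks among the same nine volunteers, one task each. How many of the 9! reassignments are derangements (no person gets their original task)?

133496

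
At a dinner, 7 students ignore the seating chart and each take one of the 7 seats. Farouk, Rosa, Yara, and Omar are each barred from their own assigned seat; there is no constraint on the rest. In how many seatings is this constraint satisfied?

2790

Inclusion-exclusion on the 4 forbidden self-matches:
Σ_{j=0}^{4} (-1)^j C(4,j)(7-j)!
= C(4,0)·7! - C(4,1)·6! + C(4,2)·5! - C(4,3)·4! + C(4,4)·3!
= 5040 - 2880 + 720 - 96 + 6
= 2790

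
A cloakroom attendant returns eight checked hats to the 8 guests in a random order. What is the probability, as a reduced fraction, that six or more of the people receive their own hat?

29/40320

Favorable outcomes: Σ_{i≥6} C(8,i)·!(8-i) = 28·1 + 8·0 + 1·1 = 29.
Total outcomes: 8! = 40320.
Probability = 29/40320 = 29/40320.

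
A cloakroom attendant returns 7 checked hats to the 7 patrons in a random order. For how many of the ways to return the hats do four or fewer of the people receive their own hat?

5018

# with exactly i fixed is C(7,i)·!(7-i); sum over i=0..4:
  i=0: C(7,0)·!7 = 1·1854 = 1854
  i=1: C(7,1)·!6 = 7·265 = 1855
  i=2: C(7,2)·!5 = 21·44 = 924
  i=3: C(7,3)·!4 = 35·9 = 315
  i=4: C(7,4)·!3 = 35·2 = 70
Total = 5018.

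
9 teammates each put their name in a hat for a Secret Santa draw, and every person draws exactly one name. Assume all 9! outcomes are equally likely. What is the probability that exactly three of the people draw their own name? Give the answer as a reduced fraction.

Favorable outcomes: C(9,3)·!6 = 84·265 = 22260.
Total outcomes: 9! = 362880.
Probability = 22260/362880 = 53/864.

53/864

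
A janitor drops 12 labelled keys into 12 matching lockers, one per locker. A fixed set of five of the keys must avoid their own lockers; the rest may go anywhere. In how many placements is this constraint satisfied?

312273360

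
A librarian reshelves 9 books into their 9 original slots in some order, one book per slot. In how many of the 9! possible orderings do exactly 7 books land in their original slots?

36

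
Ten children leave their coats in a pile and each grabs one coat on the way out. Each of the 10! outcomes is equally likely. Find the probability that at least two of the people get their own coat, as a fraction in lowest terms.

958879/3628800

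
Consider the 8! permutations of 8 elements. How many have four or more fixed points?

771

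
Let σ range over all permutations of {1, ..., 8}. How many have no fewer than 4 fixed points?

771

Sum C(8,i)·!(8-i) for i = 4..8:
  i=4: C(8,4)·!4 = 70·9 = 630
  i=5: C(8,5)·!3 = 56·2 = 112
  i=6: C(8,6)·!2 = 28·1 = 28
  i=7: C(8,7)·!1 = 8·0 = 0
  i=8: C(8,8)·!0 = 1·1 = 1
Total = 771.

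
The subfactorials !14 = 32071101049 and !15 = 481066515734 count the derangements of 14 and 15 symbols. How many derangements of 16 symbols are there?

7697064251745

!16 = (16-1)·(!15 + !14) = 15·(481066515734 + 32071101049) = 15·513137616783 = 7697064251745.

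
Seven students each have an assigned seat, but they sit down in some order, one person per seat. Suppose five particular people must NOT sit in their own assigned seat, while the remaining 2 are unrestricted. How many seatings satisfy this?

2428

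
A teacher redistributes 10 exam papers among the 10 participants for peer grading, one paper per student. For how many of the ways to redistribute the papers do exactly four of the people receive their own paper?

Pick the 4 fixed positions: C(10,4) = 210 ways.
The remaining 6 must be deranged: !6 = 265.
Total: 210 × 265 = 55650.

55650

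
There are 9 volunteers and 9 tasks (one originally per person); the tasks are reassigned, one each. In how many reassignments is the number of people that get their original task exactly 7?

36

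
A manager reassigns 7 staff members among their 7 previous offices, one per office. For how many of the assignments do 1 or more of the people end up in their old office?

Sum C(7,i)·!(7-i) for i = 1..7:
  i=1: C(7,1)·!6 = 7·265 = 1855
  i=2: C(7,2)·!5 = 21·44 = 924
  i=3: C(7,3)·!4 = 35·9 = 315
  i=4: C(7,4)·!3 = 35·2 = 70
  i=5: C(7,5)·!2 = 21·1 = 21
  i=6: C(7,6)·!1 = 7·0 = 0
  i=7: C(7,7)·!0 = 1·1 = 1
Total = 3186.

3186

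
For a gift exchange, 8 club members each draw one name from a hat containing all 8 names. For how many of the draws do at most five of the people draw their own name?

40291

Sum C(8,i)·!(8-i) for i = 0..5:
  i=0: C(8,0)·!8 = 1·14833 = 14833
  i=1: C(8,1)·!7 = 8·1854 = 14832
  i=2: C(8,2)·!6 = 28·265 = 7420
  i=3: C(8,3)·!5 = 56·44 = 2464
  i=4: C(8,4)·!4 = 70·9 = 630
  i=5: C(8,5)·!3 = 56·2 = 112
Total = 40291.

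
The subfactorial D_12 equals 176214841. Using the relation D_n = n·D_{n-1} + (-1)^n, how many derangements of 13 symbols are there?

D_13 = 13·176214841 - 1 = 2290792932.

2290792932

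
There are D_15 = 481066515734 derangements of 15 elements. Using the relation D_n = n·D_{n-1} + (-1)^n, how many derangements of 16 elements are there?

D_16 = 16·481066515734 + 1 = 7697064251745.

7697064251745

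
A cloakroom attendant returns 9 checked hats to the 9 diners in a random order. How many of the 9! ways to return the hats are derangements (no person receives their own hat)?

133496

Use !n = (n-1)(!(n-1) + !(n-2)).
!9 = 8·(14833 + 1854) = 8·16687 = 133496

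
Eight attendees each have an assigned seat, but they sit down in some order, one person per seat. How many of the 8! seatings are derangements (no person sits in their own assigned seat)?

By inclusion-exclusion, !8 = Σ (-1)^k · 8!/k! for k=0..8
= 8! - 8!/1! + 8!/2! - 8!/3! + 8!/4! - 8!/5! + 8!/6! - 8!/7! + 8!/8!
= 40320 - 40320 + 20160 - 6720 + 1680 - 336 + 56 - 8 + 1
= 14833

14833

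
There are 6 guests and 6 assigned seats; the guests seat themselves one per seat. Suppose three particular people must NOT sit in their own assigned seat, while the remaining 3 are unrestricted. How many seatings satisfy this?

426

Inclusion-exclusion on the 3 forbidden self-matches:
Σ_{j=0}^{3} (-1)^j C(3,j)(6-j)!
= C(3,0)·6! - C(3,1)·5! + C(3,2)·4! - C(3,3)·3!
= 720 - 360 + 72 - 6
= 426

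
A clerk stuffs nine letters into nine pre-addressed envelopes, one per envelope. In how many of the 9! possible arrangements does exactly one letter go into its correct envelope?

133497

Choose which one of the 9 is fixed: C(9,1) = 9.
The other 8 form a derangement: !8 = 14833.
Total: 9 × 14833 = 133497.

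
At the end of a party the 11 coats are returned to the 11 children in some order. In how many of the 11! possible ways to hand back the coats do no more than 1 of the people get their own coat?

Sum C(11,i)·!(11-i) for i = 0..1:
  i=0: C(11,0)·!11 = 1·14684570 = 14684570
  i=1: C(11,1)·!10 = 11·1334961 = 14684571
Total = 29369141.

29369141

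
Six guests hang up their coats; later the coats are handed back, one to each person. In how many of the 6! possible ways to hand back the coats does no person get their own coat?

265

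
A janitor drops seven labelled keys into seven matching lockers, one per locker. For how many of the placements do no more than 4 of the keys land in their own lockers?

# with exactly i fixed is C(7,i)·!(7-i); sum over i=0..4:
  i=0: C(7,0)·!7 = 1·1854 = 1854
  i=1: C(7,1)·!6 = 7·265 = 1855
  i=2: C(7,2)·!5 = 21·44 = 924
  i=3: C(7,3)·!4 = 35·9 = 315
  i=4: C(7,4)·!3 = 35·2 = 70
Total = 5018.

5018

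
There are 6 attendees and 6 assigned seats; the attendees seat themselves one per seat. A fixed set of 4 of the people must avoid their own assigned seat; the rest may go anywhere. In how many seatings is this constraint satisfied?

Let A_j be the event that the j-th constrained one is fixed. By inclusion-exclusion over the 4 events:
Σ_{j=0}^{4} (-1)^j C(4,j)(6-j)!
= C(4,0)·6! - C(4,1)·5! + C(4,2)·4! - C(4,3)·3! + C(4,4)·2!
= 720 - 480 + 144 - 24 + 2
= 362

362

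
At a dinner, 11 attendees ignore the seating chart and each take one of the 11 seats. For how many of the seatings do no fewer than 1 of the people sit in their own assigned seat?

# with exactly i fixed is C(11,i)·!(11-i); sum over i=1..11:
  i=1: C(11,1)·!10 = 11·1334961 = 14684571
  i=2: C(11,2)·!9 = 55·133496 = 7342280
  i=3: C(11,3)·!8 = 165·14833 = 2447445
  i=4: C(11,4)·!7 = 330·1854 = 611820
  i=5: C(11,5)·!6 = 462·265 = 122430
  i=6: C(11,6)·!5 = 462·44 = 20328
  i=7: C(11,7)·!4 = 330·9 = 2970
  i=8: C(11,8)·!3 = 165·2 = 330
  i=9: C(11,9)·!2 = 55·1 = 55
  i=10: C(11,10)·!1 = 11·0 = 0
  i=11: C(11,11)·!0 = 1·1 = 1
Total = 25232230.

25232230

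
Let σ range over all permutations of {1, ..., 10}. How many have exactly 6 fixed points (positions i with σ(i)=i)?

1890

Pick the 6 fixed positions: C(10,6) = 210 ways.
The other 4 form a derangement: !4 = 9.
Total: 210 × 9 = 1890.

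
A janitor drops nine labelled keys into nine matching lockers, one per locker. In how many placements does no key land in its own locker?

133496

The number of derangements of 9 is !9 = Σ_{k=0}^{9} (-1)^k·9!/k!
= 9! - 9!/1! + 9!/2! - 9!/3! + 9!/4! - 9!/5! + 9!/6! - 9!/7! + 9!/8! - 9!/9!
= 362880 - 362880 + 181440 - 60480 + 15120 - 3024 + 504 - 72 + 9 - 1
= 133496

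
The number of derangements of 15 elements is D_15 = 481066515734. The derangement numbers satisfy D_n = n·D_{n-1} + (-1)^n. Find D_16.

D_16 = 16·481066515734 + 1 = 7697064251745.

7697064251745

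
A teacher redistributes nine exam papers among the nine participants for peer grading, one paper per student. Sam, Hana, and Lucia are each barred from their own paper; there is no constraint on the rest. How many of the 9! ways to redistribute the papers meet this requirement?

Inclusion-exclusion on the 3 forbidden self-matches:
Σ_{j=0}^{3} (-1)^j C(3,j)(9-j)!
= C(3,0)·9! - C(3,1)·8! + C(3,2)·7! - C(3,3)·6!
= 362880 - 120960 + 15120 - 720
= 256320

256320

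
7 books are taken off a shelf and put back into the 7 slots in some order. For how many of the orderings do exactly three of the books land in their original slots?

315

Choose which 3 of the 7 are fixed: C(7,3) = 35.
The other 4 form a derangement: !4 = 9.
Total: 35 × 9 = 315.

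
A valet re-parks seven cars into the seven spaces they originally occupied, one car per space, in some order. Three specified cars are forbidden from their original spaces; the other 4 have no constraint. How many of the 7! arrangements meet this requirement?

3216

Inclusion-exclusion on the 3 forbidden self-matches:
Σ_{j=0}^{3} (-1)^j C(3,j)(7-j)!
= C(3,0)·7! - C(3,1)·6! + C(3,2)·5! - C(3,3)·4!
= 5040 - 2160 + 360 - 24
= 3216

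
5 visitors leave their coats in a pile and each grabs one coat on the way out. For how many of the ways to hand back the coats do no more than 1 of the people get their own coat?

89

Sum C(5,i)·!(5-i) for i = 0..1:
  i=0: C(5,0)·!5 = 1·44 = 44
  i=1: C(5,1)·!4 = 5·9 = 45
Total = 89.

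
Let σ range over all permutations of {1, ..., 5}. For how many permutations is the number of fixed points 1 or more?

76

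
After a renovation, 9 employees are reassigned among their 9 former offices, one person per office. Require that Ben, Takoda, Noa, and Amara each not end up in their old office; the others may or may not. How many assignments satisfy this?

Inclusion-exclusion on the 4 forbidden self-matches:
Σ_{j=0}^{4} (-1)^j C(4,j)(9-j)!
= C(4,0)·9! - C(4,1)·8! + C(4,2)·7! - C(4,3)·6! + C(4,4)·5!
= 362880 - 161280 + 30240 - 2880 + 120
= 229080

229080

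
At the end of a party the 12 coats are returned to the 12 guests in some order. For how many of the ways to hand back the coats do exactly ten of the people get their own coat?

Choose which 10 of the 12 are fixed: C(12,10) = 66.
The other 2 form a derangement: !2 = 1.
Total: 66 × 1 = 66.

66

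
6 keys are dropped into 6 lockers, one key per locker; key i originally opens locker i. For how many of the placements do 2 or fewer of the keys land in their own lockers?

664

# with exactly i fixed is C(6,i)·!(6-i); sum over i=0..2:
  i=0: C(6,0)·!6 = 1·265 = 265
  i=1: C(6,1)·!5 = 6·44 = 264
  i=2: C(6,2)·!4 = 15·9 = 135
Total = 664.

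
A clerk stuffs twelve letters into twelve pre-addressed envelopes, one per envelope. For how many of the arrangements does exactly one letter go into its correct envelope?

176214840

Pick the single fixed position: C(12,1) = 12 ways.
The other 11 form a derangement: !11 = 14684570.
Total: 12 × 14684570 = 176214840.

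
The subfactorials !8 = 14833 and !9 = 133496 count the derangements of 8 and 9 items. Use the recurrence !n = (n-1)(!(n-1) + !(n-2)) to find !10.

1334961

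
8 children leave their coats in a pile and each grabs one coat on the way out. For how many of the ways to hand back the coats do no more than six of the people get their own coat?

40319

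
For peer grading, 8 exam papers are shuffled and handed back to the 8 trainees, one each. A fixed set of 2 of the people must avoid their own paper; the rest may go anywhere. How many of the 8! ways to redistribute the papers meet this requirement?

30960

Let A_j be the event that the j-th constrained one is fixed. By inclusion-exclusion over the 2 events:
Σ_{j=0}^{2} (-1)^j C(2,j)(8-j)!
= C(2,0)·8! - C(2,1)·7! + C(2,2)·6!
= 40320 - 10080 + 720
= 30960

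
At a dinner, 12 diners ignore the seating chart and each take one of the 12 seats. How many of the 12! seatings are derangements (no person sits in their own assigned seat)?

Use !n = n·!(n-1) + (-1)^n.
!12 = 12·14684570 + 1 = 176214841

176214841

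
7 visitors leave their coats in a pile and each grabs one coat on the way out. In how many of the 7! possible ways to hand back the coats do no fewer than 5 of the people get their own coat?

22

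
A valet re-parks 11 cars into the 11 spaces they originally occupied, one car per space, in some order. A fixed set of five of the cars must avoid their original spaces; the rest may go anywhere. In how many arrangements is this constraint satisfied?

25022880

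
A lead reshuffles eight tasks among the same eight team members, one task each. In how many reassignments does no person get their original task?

14833

Use !n = (n-1)(!(n-1) + !(n-2)).
!8 = 7·(1854 + 265) = 7·2119 = 14833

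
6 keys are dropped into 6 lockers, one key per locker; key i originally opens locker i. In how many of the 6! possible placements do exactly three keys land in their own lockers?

40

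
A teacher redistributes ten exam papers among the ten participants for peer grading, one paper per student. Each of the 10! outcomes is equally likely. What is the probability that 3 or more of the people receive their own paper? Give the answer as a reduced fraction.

Favorable outcomes: Σ_{i≥3} C(10,i)·!(10-i) = 120·1854 + 210·265 + 252·44 + 210·9 + 120·2 + 45·1 + 10·0 + 1·1 = 291394.
Total outcomes: 10! = 3628800.
Probability = 291394/3628800 = 145697/1814400.

145697/1814400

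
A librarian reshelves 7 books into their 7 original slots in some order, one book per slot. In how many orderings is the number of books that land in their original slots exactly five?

21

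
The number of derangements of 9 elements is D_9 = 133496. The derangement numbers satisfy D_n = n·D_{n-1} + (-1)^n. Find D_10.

1334961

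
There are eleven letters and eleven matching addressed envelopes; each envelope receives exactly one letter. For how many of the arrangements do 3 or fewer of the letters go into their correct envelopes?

39158866

# with exactly i fixed is C(11,i)·!(11-i); sum over i=0..3:
  i=0: C(11,0)·!11 = 1·14684570 = 14684570
  i=1: C(11,1)·!10 = 11·1334961 = 14684571
  i=2: C(11,2)·!9 = 55·133496 = 7342280
  i=3: C(11,3)·!8 = 165·14833 = 2447445
Total = 39158866.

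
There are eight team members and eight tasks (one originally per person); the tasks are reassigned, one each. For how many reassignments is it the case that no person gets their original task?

14833

!8 is the nearest integer to 8!/e.
8! = 40320, and 40320/e ≈ 14832.90, so !8 = 14833.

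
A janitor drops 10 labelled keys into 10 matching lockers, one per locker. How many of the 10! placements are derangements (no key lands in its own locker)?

1334961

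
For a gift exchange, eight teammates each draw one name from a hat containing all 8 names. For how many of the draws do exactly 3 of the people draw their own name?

Pick the 3 fixed positions: C(8,3) = 56 ways.
The remaining 5 must be deranged: !5 = 44.
Total: 56 × 44 = 2464.

2464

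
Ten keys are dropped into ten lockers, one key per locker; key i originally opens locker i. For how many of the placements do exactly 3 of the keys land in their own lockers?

222480

Choose which 3 of the 10 are fixed: C(10,3) = 120.
The remaining 7 must be deranged: !7 = 1854.
Total: 120 × 1854 = 222480.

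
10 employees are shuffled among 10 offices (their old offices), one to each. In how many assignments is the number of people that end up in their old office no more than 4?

3615536

# with exactly i fixed is C(10,i)·!(10-i); sum over i=0..4:
  i=0: C(10,0)·!10 = 1·1334961 = 1334961
  i=1: C(10,1)·!9 = 10·133496 = 1334960
  i=2: C(10,2)·!8 = 45·14833 = 667485
  i=3: C(10,3)·!7 = 120·1854 = 222480
  i=4: C(10,4)·!6 = 210·265 = 55650
Total = 3615536.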